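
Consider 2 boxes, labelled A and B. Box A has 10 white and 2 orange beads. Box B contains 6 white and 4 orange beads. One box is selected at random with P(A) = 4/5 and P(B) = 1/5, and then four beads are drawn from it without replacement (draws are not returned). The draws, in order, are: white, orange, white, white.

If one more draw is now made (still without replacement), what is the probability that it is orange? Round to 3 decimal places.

Under each hypothesis, the probability of the observed sequence is: P(data | box A) = (10/12)(2/11)(9/10)(8/9) = 0.12121; P(data | box B) = (6/10)(4/9)(5/8)(4/7) = 0.095238.
The prior-weighted likelihoods are 4/5 · 0.12121 = 0.09697, 1/5 · 0.095238 = 0.019048; summing to 0.11602.
The posterior is then P(box A | data) = 0.83582, P(box B | data) = 0.16418.
The predictive probability is P(orange next | data) = (1/8)(0.83582) + (1/2)(0.16418) = 0.18657.

0.187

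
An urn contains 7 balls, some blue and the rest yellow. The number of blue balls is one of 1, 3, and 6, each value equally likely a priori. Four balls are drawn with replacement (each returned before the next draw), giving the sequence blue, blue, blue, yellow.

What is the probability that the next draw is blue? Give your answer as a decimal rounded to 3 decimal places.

The likelihood of the observed sequence under each hypothesis: P(data | r = 1) = (1/7)(1/7)(1/7)(6/7) = 0.002499; P(data | r = 3) = (3/7)(3/7)(3/7)(4/7) = 0.044981; P(data | r = 6) = (6/7)(6/7)(6/7)(1/7) = 0.089963.
The prior-weighted likelihoods are 1/3 · 0.002499 = 0.00083299, 1/3 · 0.044981 = 0.014994, 1/3 · 0.089963 = 0.029988; summing to 0.045814.
The posterior is then P(r = 1 | data) = 0.018182, P(r = 3 | data) = 0.32727, P(r = 6 | data) = 0.65455.
The predictive probability is P(blue next | data) = (1/7)(0.018182) + (3/7)(0.32727) + (6/7)(0.65455) = 0.7039.

0.704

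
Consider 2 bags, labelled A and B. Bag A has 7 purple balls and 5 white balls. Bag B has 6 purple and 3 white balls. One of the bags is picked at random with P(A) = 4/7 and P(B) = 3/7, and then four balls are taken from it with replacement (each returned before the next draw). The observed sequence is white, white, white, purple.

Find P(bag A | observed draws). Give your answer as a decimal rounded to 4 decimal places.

0.6950

For each hypothesis, P(data | H) works out to: P(data | bag A) = (5/12)(5/12)(5/12)(7/12) = 0.042197; P(data | bag B) = (3/9)(3/9)(3/9)(6/9) = 0.024691.
Multiplying each by its prior: 4/7 · 0.042197 = 0.024113, 3/7 · 0.024691 = 0.010582; these sum to 0.034695.
By Bayes' rule, P(bag A | data) = (0.024113) / (0.034695) = 0.695.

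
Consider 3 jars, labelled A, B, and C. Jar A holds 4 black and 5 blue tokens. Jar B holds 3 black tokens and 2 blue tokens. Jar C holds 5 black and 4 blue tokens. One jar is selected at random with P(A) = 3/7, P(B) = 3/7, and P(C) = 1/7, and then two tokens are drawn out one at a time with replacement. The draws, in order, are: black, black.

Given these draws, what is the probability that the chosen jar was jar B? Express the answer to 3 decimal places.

For each hypothesis, P(data | H) works out to: P(data | jar A) = (4/9)(4/9) = 0.19753; P(data | jar B) = (3/5)(3/5) = 0.36; P(data | jar C) = (5/9)(5/9) = 0.30864.
Multiplying each by its prior: 3/7 · 0.19753 = 0.084656, 3/7 · 0.36 = 0.15429, 1/7 · 0.30864 = 0.044092; with total 0.28303.
Hence P(jar B | data) = (0.15429) / (0.28303) = 0.54511.

0.545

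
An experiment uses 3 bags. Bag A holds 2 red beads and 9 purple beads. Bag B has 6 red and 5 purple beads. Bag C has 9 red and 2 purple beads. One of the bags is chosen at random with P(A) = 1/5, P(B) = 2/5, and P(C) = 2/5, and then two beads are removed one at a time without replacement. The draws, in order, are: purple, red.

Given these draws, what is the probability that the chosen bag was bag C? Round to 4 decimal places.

Compute the likelihood of the observed sequence for each case: P(data | bag A) = (9/11)(2/10) = 9/55; P(data | bag B) = (5/11)(6/10) = 3/11; P(data | bag C) = (2/11)(9/10) = 9/55.
The prior-weighted likelihoods are 1/5 · 9/55 = 9/275, 2/5 · 3/11 = 6/55, 2/5 · 9/55 = 18/275; these sum to 57/275.
So P(bag C | data) = (18/275) / (57/275) = 6/19.

0.3158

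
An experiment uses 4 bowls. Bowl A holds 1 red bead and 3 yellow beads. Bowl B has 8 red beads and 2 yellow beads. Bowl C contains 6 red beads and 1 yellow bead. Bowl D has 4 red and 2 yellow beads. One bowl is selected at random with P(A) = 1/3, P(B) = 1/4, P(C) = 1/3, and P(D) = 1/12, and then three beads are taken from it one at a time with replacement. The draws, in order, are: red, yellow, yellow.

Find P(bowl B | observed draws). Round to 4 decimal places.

0.1196

The likelihood of the observed sequence under each hypothesis: P(data | bowl A) = (1/4)(3/4)(3/4) = 0.14062; P(data | bowl B) = (8/10)(2/10)(2/10) = 0.032; P(data | bowl C) = (6/7)(1/7)(1/7) = 0.017493; P(data | bowl D) = (4/6)(2/6)(2/6) = 0.074074.
The prior-weighted likelihoods are 1/3 · 0.14062 = 0.046875, 1/4 · 0.032 = 0.008, 1/3 · 0.017493 = 0.0058309, 1/12 · 0.074074 = 0.0061728; these sum to 0.066879.
So P(bowl B | data) = (0.008) / (0.066879) = 0.11962.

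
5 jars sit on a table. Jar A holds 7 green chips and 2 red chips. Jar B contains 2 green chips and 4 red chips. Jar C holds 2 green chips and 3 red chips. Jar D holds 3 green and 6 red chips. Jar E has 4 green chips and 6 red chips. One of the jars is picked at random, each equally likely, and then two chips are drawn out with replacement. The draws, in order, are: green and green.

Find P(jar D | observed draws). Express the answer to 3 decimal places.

0.097

Under each hypothesis, the probability of the observed sequence is: P(data | jar A) = (7/9)(7/9) = 0.60494; P(data | jar B) = (2/6)(2/6) = 0.11111; P(data | jar C) = (2/5)(2/5) = 0.16; P(data | jar D) = (3/9)(3/9) = 0.11111; P(data | jar E) = (4/10)(4/10) = 0.16.
The prior-weighted likelihoods are 1/5 · 0.60494 = 0.12099, 1/5 · 0.11111 = 0.022222, 1/5 · 0.16 = 0.032, 1/5 · 0.11111 = 0.022222, 1/5 · 0.16 = 0.032; summing to 0.22943.
So P(jar D | data) = (0.022222) / (0.22943) = 0.096858.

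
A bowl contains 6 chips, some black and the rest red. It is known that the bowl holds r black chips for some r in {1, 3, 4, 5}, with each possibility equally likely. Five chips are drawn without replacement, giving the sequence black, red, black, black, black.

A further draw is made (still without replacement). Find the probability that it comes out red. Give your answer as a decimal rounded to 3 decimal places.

Under each hypothesis, the probability of the observed sequence is: P(data | r = 1) = (1/6)(5/5)(0/4) = 0; P(data | r = 3) = (3/6)(3/5)(2/4)(1/3)(0/2) = 0; P(data | r = 4) = (4/6)(2/5)(3/4)(2/3)(1/2) = 1/15; P(data | r = 5) = (5/6)(1/5)(4/4)(3/3)(2/2) = 1/6.
The prior-weighted likelihoods are 1/4 · 0 = 0, 1/4 · 0 = 0, 1/4 · 1/15 = 1/60, 1/4 · 1/6 = 1/24; with total 7/120.
The posterior is then P(r = 1 | data) = 0, P(r = 3 | data) = 0, P(r = 4 | data) = 2/7, P(r = 5 | data) = 5/7.
Averaging over the posterior, P(red next | data) = (1)(2/7) + (0)(5/7) = 2/7.

0.286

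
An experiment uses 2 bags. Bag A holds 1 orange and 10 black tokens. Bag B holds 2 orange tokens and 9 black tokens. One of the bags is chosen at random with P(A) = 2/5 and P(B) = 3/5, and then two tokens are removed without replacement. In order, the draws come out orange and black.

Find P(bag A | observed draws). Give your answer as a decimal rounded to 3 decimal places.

0.270

The likelihood of the observed sequence under each hypothesis: P(data | bag A) = (1/11)(10/10) = 1/11; P(data | bag B) = (2/11)(9/10) = 9/55.
Weighting by the prior gives 2/5 · 1/11 = 2/55, 3/5 · 9/55 = 27/275; summing to 37/275.
Therefore the posterior P(bag A | data) = (2/55) / (37/275) = 10/37.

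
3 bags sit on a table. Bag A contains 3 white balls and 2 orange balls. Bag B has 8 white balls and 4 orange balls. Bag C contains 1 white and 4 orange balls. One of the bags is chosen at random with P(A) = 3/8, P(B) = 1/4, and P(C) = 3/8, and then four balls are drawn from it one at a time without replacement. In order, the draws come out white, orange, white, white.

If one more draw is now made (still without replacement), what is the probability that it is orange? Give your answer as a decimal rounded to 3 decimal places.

The likelihood of the observed sequence under each hypothesis: P(data | bag A) = (3/5)(2/4)(2/3)(1/2) = 0.1; P(data | bag B) = (8/12)(4/11)(7/10)(6/9) = 0.11313; P(data | bag C) = (1/5)(4/4)(0/3) = 0.
The prior-weighted likelihoods are 3/8 · 0.1 = 0.0375, 1/4 · 0.11313 = 0.028283, 3/8 · 0 = 0; these sum to 0.065783.
Normalising, the posterior is P(bag A | data) = 0.57006, P(bag B | data) = 0.42994, P(bag C | data) = 0.
So P(orange next | data) = Σ P(orange next | H) P(H | data) = (1)(0.57006) + (3/8)(0.42994) = 0.73129.

0.731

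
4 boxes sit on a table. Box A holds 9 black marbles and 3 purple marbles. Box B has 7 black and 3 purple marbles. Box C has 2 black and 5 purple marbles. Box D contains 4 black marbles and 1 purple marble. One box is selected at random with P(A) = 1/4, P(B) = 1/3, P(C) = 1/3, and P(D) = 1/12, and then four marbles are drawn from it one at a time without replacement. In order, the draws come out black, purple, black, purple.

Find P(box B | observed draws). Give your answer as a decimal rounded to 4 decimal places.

Compute the likelihood of the observed sequence for each case: P(data | box A) = (9/12)(3/11)(8/10)(2/9) = 0.036364; P(data | box B) = (7/10)(3/9)(6/8)(2/7) = 0.05; P(data | box C) = (2/7)(5/6)(1/5)(4/4) = 0.047619; P(data | box D) = (4/5)(1/4)(3/3)(0/2) = 0.
The prior-weighted likelihoods are 1/4 · 0.036364 = 0.0090909, 1/3 · 0.05 = 0.016667, 1/3 · 0.047619 = 0.015873, 1/12 · 0 = 0; these sum to 0.041631.
Hence P(box B | data) = (0.016667) / (0.041631) = 0.40035.

0.4003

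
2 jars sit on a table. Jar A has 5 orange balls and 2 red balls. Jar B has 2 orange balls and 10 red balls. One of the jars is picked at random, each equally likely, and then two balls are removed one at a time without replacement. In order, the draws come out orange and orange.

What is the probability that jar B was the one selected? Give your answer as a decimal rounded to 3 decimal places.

0.031

Under each hypothesis, the probability of the observed sequence is: P(data | jar A) = (5/7)(4/6) = 10/21; P(data | jar B) = (2/12)(1/11) = 1/66.
Multiplying each by its prior: 1/2 · 10/21 = 5/21, 1/2 · 1/66 = 1/132; these sum to 227/924.
So P(jar B | data) = (1/132) / (227/924) = 7/227.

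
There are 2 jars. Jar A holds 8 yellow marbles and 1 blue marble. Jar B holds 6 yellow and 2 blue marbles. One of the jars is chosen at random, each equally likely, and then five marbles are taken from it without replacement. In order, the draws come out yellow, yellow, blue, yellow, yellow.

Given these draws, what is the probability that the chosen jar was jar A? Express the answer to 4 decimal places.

0.5091

For each hypothesis, P(data | H) works out to: P(data | jar A) = (8/9)(7/8)(1/7)(6/6)(5/5) = 1/9; P(data | jar B) = (6/8)(5/7)(2/6)(4/5)(3/4) = 3/28.
Multiplying each by its prior: 1/2 · 1/9 = 1/18, 1/2 · 3/28 = 3/56; these sum to 55/504.
So P(jar A | data) = (1/18) / (55/504) = 28/55.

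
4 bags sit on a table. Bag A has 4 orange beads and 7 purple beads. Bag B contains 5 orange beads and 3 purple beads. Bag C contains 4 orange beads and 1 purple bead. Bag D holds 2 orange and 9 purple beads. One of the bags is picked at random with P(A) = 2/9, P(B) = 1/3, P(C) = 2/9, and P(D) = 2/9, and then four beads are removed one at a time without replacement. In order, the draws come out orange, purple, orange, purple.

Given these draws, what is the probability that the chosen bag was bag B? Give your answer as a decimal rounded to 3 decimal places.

Compute the likelihood of the observed sequence for each case: P(data | bag A) = (4/11)(7/10)(3/9)(6/8) = 0.063636; P(data | bag B) = (5/8)(3/7)(4/6)(2/5) = 0.071429; P(data | bag C) = (4/5)(1/4)(3/3)(0/2) = 0; P(data | bag D) = (2/11)(9/10)(1/9)(8/8) = 0.018182.
Weighting by the prior gives 2/9 · 0.063636 = 0.014141, 1/3 · 0.071429 = 0.02381, 2/9 · 0 = 0, 2/9 · 0.018182 = 0.0040404; these sum to 0.041991.
Therefore the posterior P(bag B | data) = (0.02381) / (0.041991) = 0.56701.

0.567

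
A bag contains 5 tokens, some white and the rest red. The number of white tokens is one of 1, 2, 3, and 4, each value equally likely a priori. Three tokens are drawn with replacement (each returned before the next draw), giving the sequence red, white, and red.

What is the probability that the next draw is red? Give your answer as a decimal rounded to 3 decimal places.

0.584

Under each hypothesis, the probability of the observed sequence is: P(data | r = 1) = (4/5)(1/5)(4/5) = 16/125; P(data | r = 2) = (3/5)(2/5)(3/5) = 18/125; P(data | r = 3) = (2/5)(3/5)(2/5) = 12/125; P(data | r = 4) = (1/5)(4/5)(1/5) = 4/125.
The prior-weighted likelihoods are 1/4 · 16/125 = 4/125, 1/4 · 18/125 = 9/250, 1/4 · 12/125 = 3/125, 1/4 · 4/125 = 1/125; summing to 1/10.
Dividing through by the total gives posterior P(r = 1 | data) = 8/25, P(r = 2 | data) = 9/25, P(r = 3 | data) = 6/25, P(r = 4 | data) = 2/25.
So P(red next | data) = Σ P(red next | H) P(H | data) = (4/5)(8/25) + (3/5)(9/25) + (2/5)(6/25) + (1/5)(2/25) = 73/125.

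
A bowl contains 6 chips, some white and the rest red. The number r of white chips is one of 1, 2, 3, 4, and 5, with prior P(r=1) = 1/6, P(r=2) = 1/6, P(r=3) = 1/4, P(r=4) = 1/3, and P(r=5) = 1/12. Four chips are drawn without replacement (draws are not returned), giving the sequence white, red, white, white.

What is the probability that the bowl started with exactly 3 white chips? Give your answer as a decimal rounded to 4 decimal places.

0.1765

The likelihood of the observed sequence under each hypothesis: P(data | r = 1) = (1/6)(5/5)(0/4) = 0; P(data | r = 2) = (2/6)(4/5)(1/4)(0/3) = 0; P(data | r = 3) = (3/6)(3/5)(2/4)(1/3) = 1/20; P(data | r = 4) = (4/6)(2/5)(3/4)(2/3) = 2/15; P(data | r = 5) = (5/6)(1/5)(4/4)(3/3) = 1/6.
The prior-weighted likelihoods are 1/6 · 0 = 0, 1/6 · 0 = 0, 1/4 · 1/20 = 1/80, 1/3 · 2/15 = 2/45, 1/12 · 1/6 = 1/72; these sum to 17/240.
So P(r = 3 | data) = (1/80) / (17/240) = 3/17.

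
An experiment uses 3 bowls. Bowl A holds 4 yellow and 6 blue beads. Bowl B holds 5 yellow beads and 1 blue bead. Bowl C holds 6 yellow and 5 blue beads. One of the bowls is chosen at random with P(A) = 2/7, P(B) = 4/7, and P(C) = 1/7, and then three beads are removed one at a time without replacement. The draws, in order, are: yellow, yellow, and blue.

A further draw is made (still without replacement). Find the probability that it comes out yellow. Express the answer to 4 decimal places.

The likelihood of the observed sequence under each hypothesis: P(data | bowl A) = (4/10)(3/9)(6/8) = 1/10; P(data | bowl B) = (5/6)(4/5)(1/4) = 1/6; P(data | bowl C) = (6/11)(5/10)(5/9) = 5/33.
Weighting by the prior gives 2/7 · 1/10 = 1/35, 4/7 · 1/6 = 2/21, 1/7 · 5/33 = 5/231; with total 8/55.
The posterior is then P(bowl A | data) = 0.19643, P(bowl B | data) = 0.65476, P(bowl C | data) = 0.14881.
Averaging over the posterior, P(yellow next | data) = (2/7)(0.19643) + (1)(0.65476) + (1/2)(0.14881) = 0.78529.

0.7853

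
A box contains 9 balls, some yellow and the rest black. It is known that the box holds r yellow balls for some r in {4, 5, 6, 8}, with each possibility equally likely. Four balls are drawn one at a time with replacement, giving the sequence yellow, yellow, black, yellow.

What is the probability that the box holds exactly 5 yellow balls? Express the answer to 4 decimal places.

0.2525

Compute the likelihood of the observed sequence for each case: P(data | r = 4) = (4/9)(4/9)(5/9)(4/9) = 0.048773; P(data | r = 5) = (5/9)(5/9)(4/9)(5/9) = 0.076208; P(data | r = 6) = (6/9)(6/9)(3/9)(6/9) = 0.098765; P(data | r = 8) = (8/9)(8/9)(1/9)(8/9) = 0.078037.
The prior-weighted likelihoods are 1/4 · 0.048773 = 0.012193, 1/4 · 0.076208 = 0.019052, 1/4 · 0.098765 = 0.024691, 1/4 · 0.078037 = 0.019509; these sum to 0.075446.
By Bayes' rule, P(r = 5 | data) = (0.019052) / (0.075446) = 0.25253.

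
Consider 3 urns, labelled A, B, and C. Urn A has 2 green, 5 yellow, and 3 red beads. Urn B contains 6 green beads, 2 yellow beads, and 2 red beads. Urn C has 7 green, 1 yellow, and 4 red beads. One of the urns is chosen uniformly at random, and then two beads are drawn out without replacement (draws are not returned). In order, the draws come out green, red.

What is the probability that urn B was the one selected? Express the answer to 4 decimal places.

0.3235

The likelihood of the observed sequence under each hypothesis: P(data | urn A) = (2/10)(3/9) = 1/15; P(data | urn B) = (6/10)(2/9) = 2/15; P(data | urn C) = (7/12)(4/11) = 7/33.
Multiplying each by its prior: 1/3 · 1/15 = 1/45, 1/3 · 2/15 = 2/45, 1/3 · 7/33 = 7/99; with total 68/495.
Therefore the posterior P(urn B | data) = (2/45) / (68/495) = 11/34.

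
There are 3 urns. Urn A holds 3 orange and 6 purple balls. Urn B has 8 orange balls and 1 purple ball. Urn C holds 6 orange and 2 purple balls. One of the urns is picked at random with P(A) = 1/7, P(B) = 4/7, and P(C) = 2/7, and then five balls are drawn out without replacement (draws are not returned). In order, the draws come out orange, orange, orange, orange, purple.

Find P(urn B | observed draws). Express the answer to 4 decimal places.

The likelihood of the observed sequence under each hypothesis: P(data | urn A) = (3/9)(2/8)(1/7)(0/6) = 0; P(data | urn B) = (8/9)(7/8)(6/7)(5/6)(1/5) = 1/9; P(data | urn C) = (6/8)(5/7)(4/6)(3/5)(2/4) = 3/28.
Multiplying each by its prior: 1/7 · 0 = 0, 4/7 · 1/9 = 4/63, 2/7 · 3/28 = 3/98; these sum to 83/882.
Therefore the posterior P(urn B | data) = (4/63) / (83/882) = 56/83.

0.6747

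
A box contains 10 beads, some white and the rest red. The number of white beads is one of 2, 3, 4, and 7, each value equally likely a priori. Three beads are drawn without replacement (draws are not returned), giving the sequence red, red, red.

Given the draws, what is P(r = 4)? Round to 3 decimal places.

0.179

For each hypothesis, P(data | H) works out to: P(data | r = 2) = (8/10)(7/9)(6/8) = 7/15; P(data | r = 3) = (7/10)(6/9)(5/8) = 7/24; P(data | r = 4) = (6/10)(5/9)(4/8) = 1/6; P(data | r = 7) = (3/10)(2/9)(1/8) = 1/120.
Weighting by the prior gives 1/4 · 7/15 = 7/60, 1/4 · 7/24 = 7/96, 1/4 · 1/6 = 1/24, 1/4 · 1/120 = 1/480; these sum to 7/30.
Hence P(r = 4 | data) = (1/24) / (7/30) = 5/28.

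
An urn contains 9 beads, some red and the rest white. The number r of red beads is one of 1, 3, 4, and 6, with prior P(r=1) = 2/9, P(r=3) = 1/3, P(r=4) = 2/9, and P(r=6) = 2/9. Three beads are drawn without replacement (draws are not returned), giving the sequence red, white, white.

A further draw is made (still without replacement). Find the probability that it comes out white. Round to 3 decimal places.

0.625

For each hypothesis, P(data | H) works out to: P(data | r = 1) = (1/9)(8/8)(7/7) = 0.11111; P(data | r = 3) = (3/9)(6/8)(5/7) = 0.17857; P(data | r = 4) = (4/9)(5/8)(4/7) = 0.15873; P(data | r = 6) = (6/9)(3/8)(2/7) = 0.071429.
The prior-weighted likelihoods are 2/9 · 0.11111 = 0.024691, 1/3 · 0.17857 = 0.059524, 2/9 · 0.15873 = 0.035273, 2/9 · 0.071429 = 0.015873; with total 0.13536.
Normalising, the posterior is P(r = 1 | data) = 0.18241, P(r = 3 | data) = 0.43974, P(r = 4 | data) = 0.26059, P(r = 6 | data) = 0.11726.
So P(white next | data) = Σ P(white next | H) P(H | data) = (1)(0.18241) + (2/3)(0.43974) + (1/2)(0.26059) + (1/6)(0.11726) = 0.62541.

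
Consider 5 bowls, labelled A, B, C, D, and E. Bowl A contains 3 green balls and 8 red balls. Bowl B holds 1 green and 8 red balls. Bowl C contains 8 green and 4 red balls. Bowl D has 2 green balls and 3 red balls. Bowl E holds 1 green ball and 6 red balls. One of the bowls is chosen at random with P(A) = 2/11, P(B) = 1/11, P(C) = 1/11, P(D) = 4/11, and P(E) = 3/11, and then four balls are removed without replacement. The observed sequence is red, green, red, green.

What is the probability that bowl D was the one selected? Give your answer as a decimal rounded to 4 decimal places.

Compute the likelihood of the observed sequence for each case: P(data | bowl A) = (8/11)(3/10)(7/9)(2/8) = 0.042424; P(data | bowl B) = (8/9)(1/8)(7/7)(0/6) = 0; P(data | bowl C) = (4/12)(8/11)(3/10)(7/9) = 0.056566; P(data | bowl D) = (3/5)(2/4)(2/3)(1/2) = 0.1; P(data | bowl E) = (6/7)(1/6)(5/5)(0/4) = 0.
The prior-weighted likelihoods are 2/11 · 0.042424 = 0.0077135, 1/11 · 0 = 0, 1/11 · 0.056566 = 0.0051423, 4/11 · 0.1 = 0.036364, 3/11 · 0 = 0; with total 0.049219.
So P(bowl D | data) = (0.036364) / (0.049219) = 0.73881.

0.7388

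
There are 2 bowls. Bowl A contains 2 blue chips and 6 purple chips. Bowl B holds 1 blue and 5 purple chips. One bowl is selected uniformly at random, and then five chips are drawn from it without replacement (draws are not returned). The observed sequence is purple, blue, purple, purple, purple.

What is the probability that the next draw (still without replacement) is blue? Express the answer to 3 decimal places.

For each hypothesis, P(data | H) works out to: P(data | bowl A) = (6/8)(2/7)(5/6)(4/5)(3/4) = 3/28; P(data | bowl B) = (5/6)(1/5)(4/4)(3/3)(2/2) = 1/6.
Multiplying each by its prior: 1/2 · 3/28 = 3/56, 1/2 · 1/6 = 1/12; these sum to 23/168.
The posterior is then P(bowl A | data) = 9/23, P(bowl B | data) = 14/23.
So P(blue next | data) = Σ P(blue next | H) P(H | data) = (1/3)(9/23) + (0)(14/23) = 3/23.

0.130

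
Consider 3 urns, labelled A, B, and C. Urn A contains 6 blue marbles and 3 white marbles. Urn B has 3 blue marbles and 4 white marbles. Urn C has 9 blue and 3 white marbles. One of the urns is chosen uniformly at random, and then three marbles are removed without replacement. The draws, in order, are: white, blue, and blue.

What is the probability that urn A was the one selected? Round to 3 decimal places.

The likelihood of the observed sequence under each hypothesis: P(data | urn A) = (3/9)(6/8)(5/7) = 0.17857; P(data | urn B) = (4/7)(3/6)(2/5) = 0.11429; P(data | urn C) = (3/12)(9/11)(8/10) = 0.16364.
The prior-weighted likelihoods are 1/3 · 0.17857 = 0.059524, 1/3 · 0.11429 = 0.038095, 1/3 · 0.16364 = 0.054545; these sum to 0.15216.
So P(urn A | data) = (0.059524) / (0.15216) = 0.39118.

0.391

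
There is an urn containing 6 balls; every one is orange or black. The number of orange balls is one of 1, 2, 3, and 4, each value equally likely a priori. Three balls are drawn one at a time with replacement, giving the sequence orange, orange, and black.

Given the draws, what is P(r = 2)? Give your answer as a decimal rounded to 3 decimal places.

0.200

Compute the likelihood of the observed sequence for each case: P(data | r = 1) = (1/6)(1/6)(5/6) = 5/216; P(data | r = 2) = (2/6)(2/6)(4/6) = 2/27; P(data | r = 3) = (3/6)(3/6)(3/6) = 1/8; P(data | r = 4) = (4/6)(4/6)(2/6) = 4/27.
Multiplying each by its prior: 1/4 · 5/216 = 5/864, 1/4 · 2/27 = 1/54, 1/4 · 1/8 = 1/32, 1/4 · 4/27 = 1/27; with total 5/54.
By Bayes' rule, P(r = 2 | data) = (1/54) / (5/54) = 1/5.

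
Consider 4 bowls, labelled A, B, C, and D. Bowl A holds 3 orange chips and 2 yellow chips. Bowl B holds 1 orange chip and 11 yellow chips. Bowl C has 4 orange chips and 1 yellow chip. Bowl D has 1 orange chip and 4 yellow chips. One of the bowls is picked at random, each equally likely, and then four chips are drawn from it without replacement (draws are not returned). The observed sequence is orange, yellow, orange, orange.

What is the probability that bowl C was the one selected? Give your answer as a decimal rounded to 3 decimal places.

0.667

For each hypothesis, P(data | H) works out to: P(data | bowl A) = (3/5)(2/4)(2/3)(1/2) = 1/10; P(data | bowl B) = (1/12)(11/11)(0/10) = 0; P(data | bowl C) = (4/5)(1/4)(3/3)(2/2) = 1/5; P(data | bowl D) = (1/5)(4/4)(0/3) = 0.
Multiplying each by its prior: 1/4 · 1/10 = 1/40, 1/4 · 0 = 0, 1/4 · 1/5 = 1/20, 1/4 · 0 = 0; with total 3/40.
Hence P(bowl C | data) = (1/20) / (3/40) = 2/3.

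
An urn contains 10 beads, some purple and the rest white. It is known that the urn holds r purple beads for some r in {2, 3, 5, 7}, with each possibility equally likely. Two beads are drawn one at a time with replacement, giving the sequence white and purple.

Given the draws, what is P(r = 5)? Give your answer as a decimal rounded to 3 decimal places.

Under each hypothesis, the probability of the observed sequence is: P(data | r = 2) = (8/10)(2/10) = 4/25; P(data | r = 3) = (7/10)(3/10) = 21/100; P(data | r = 5) = (5/10)(5/10) = 1/4; P(data | r = 7) = (3/10)(7/10) = 21/100.
Weighting by the prior gives 1/4 · 4/25 = 1/25, 1/4 · 21/100 = 21/400, 1/4 · 1/4 = 1/16, 1/4 · 21/100 = 21/400; these sum to 83/400.
So P(r = 5 | data) = (1/16) / (83/400) = 25/83.

0.301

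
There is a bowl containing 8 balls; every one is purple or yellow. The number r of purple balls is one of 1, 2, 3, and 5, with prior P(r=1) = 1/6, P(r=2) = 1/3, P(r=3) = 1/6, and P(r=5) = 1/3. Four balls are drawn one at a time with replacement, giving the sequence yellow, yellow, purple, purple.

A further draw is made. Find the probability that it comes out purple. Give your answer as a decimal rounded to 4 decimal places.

Under each hypothesis, the probability of the observed sequence is: P(data | r = 1) = (7/8)(7/8)(1/8)(1/8) = 0.011963; P(data | r = 2) = (6/8)(6/8)(2/8)(2/8) = 0.035156; P(data | r = 3) = (5/8)(5/8)(3/8)(3/8) = 0.054932; P(data | r = 5) = (3/8)(3/8)(5/8)(5/8) = 0.054932.
Multiplying each by its prior: 1/6 · 0.011963 = 0.0019938, 1/3 · 0.035156 = 0.011719, 1/6 · 0.054932 = 0.0091553, 1/3 · 0.054932 = 0.018311; summing to 0.041178.
Dividing through by the total gives posterior P(r = 1 | data) = 0.048419, P(r = 2 | data) = 0.28458, P(r = 3 | data) = 0.22233, P(r = 5 | data) = 0.44466.
The predictive probability is P(purple next | data) = (1/8)(0.048419) + (1/4)(0.28458) + (3/8)(0.22233) + (5/8)(0.44466) = 0.43849.

0.4385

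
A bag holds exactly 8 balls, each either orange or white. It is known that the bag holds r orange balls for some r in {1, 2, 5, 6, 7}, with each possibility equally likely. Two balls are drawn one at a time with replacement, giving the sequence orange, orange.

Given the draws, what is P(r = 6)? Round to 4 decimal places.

0.3130

Under each hypothesis, the probability of the observed sequence is: P(data | r = 1) = (1/8)(1/8) = 1/64; P(data | r = 2) = (2/8)(2/8) = 1/16; P(data | r = 5) = (5/8)(5/8) = 25/64; P(data | r = 6) = (6/8)(6/8) = 9/16; P(data | r = 7) = (7/8)(7/8) = 49/64.
Weighting by the prior gives 1/5 · 1/64 = 1/320, 1/5 · 1/16 = 1/80, 1/5 · 25/64 = 5/64, 1/5 · 9/16 = 9/80, 1/5 · 49/64 = 49/320; summing to 23/64.
So P(r = 6 | data) = (9/80) / (23/64) = 36/115.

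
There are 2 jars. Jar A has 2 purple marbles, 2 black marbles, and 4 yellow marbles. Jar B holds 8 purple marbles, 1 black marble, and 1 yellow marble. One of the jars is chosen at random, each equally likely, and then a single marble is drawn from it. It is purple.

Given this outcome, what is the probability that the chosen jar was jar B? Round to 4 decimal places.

0.7619

For each hypothesis, P(data | H) works out to: P(data | jar A) = (2/8) = 1/4; P(data | jar B) = (8/10) = 4/5.
Multiplying each by its prior: 1/2 · 1/4 = 1/8, 1/2 · 4/5 = 2/5; these sum to 21/40.
By Bayes' rule, P(jar B | data) = (2/5) / (21/40) = 16/21.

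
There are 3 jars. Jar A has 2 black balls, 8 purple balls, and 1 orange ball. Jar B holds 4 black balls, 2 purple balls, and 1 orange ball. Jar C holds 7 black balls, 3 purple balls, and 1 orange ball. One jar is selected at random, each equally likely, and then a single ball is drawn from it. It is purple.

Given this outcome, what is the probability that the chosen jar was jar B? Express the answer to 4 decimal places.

0.2222

Compute the likelihood of this draw for each case: P(data | jar A) = (8/11) = 8/11; P(data | jar B) = (2/7) = 2/7; P(data | jar C) = (3/11) = 3/11.
The prior-weighted likelihoods are 1/3 · 8/11 = 8/33, 1/3 · 2/7 = 2/21, 1/3 · 3/11 = 1/11; these sum to 3/7.
Therefore the posterior P(jar B | data) = (2/21) / (3/7) = 2/9.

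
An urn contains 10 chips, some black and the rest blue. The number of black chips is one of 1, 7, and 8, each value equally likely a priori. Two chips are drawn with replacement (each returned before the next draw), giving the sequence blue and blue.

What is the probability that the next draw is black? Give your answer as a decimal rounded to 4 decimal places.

For each hypothesis, P(data | H) works out to: P(data | r = 1) = (9/10)(9/10) = 81/100; P(data | r = 7) = (3/10)(3/10) = 9/100; P(data | r = 8) = (2/10)(2/10) = 1/25.
Multiplying each by its prior: 1/3 · 81/100 = 27/100, 1/3 · 9/100 = 3/100, 1/3 · 1/25 = 1/75; with total 47/150.
Normalising, the posterior is P(r = 1 | data) = 81/94, P(r = 7 | data) = 9/94, P(r = 8 | data) = 2/47.
The predictive probability is P(black next | data) = (1/10)(81/94) + (7/10)(9/94) + (4/5)(2/47) = 44/235.

0.1872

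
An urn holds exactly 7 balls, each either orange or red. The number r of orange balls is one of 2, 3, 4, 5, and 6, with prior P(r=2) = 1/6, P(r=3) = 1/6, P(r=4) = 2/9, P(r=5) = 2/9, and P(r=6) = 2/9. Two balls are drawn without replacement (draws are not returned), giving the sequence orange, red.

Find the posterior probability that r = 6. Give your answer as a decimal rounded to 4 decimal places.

For each hypothesis, P(data | H) works out to: P(data | r = 2) = (2/7)(5/6) = 5/21; P(data | r = 3) = (3/7)(4/6) = 2/7; P(data | r = 4) = (4/7)(3/6) = 2/7; P(data | r = 5) = (5/7)(2/6) = 5/21; P(data | r = 6) = (6/7)(1/6) = 1/7.
The prior-weighted likelihoods are 1/6 · 5/21 = 5/126, 1/6 · 2/7 = 1/21, 2/9 · 2/7 = 4/63, 2/9 · 5/21 = 10/189, 2/9 · 1/7 = 2/63; summing to 89/378.
By Bayes' rule, P(r = 6 | data) = (2/63) / (89/378) = 12/89.

0.1348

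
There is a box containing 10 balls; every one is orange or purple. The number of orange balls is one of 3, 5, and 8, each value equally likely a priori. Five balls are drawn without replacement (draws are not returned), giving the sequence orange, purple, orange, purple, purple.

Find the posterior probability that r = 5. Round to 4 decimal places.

The likelihood of the observed sequence under each hypothesis: P(data | r = 3) = (3/10)(7/9)(2/8)(6/7)(5/6) = 0.041667; P(data | r = 5) = (5/10)(5/9)(4/8)(4/7)(3/6) = 0.039683; P(data | r = 8) = (8/10)(2/9)(7/8)(1/7)(0/6) = 0.
Weighting by the prior gives 1/3 · 0.041667 = 0.013889, 1/3 · 0.039683 = 0.013228, 1/3 · 0 = 0; summing to 0.027116.
So P(r = 5 | data) = (0.013228) / (0.027116) = 0.4878.

0.4878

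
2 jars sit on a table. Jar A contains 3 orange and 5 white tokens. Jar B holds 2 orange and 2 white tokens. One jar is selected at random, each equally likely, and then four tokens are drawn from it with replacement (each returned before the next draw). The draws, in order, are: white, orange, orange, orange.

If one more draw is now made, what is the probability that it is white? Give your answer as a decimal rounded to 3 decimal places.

Compute the likelihood of the observed sequence for each case: P(data | jar A) = (5/8)(3/8)(3/8)(3/8) = 0.032959; P(data | jar B) = (2/4)(2/4)(2/4)(2/4) = 0.0625.
Multiplying each by its prior: 1/2 · 0.032959 = 0.016479, 1/2 · 0.0625 = 0.03125; with total 0.047729.
The posterior is then P(jar A | data) = 0.34527, P(jar B | data) = 0.65473.
The predictive probability is P(white next | data) = (5/8)(0.34527) + (1/2)(0.65473) = 0.54316.

0.543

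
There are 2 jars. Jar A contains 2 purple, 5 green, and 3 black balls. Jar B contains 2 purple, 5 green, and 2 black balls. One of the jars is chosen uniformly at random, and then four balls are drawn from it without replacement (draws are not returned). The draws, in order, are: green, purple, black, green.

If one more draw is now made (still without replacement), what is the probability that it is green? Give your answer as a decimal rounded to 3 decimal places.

For each hypothesis, P(data | H) works out to: P(data | jar A) = (5/10)(2/9)(3/8)(4/7) = 1/42; P(data | jar B) = (5/9)(2/8)(2/7)(4/6) = 5/189.
Multiplying each by its prior: 1/2 · 1/42 = 1/84, 1/2 · 5/189 = 5/378; these sum to 19/756.
Dividing through by the total gives posterior P(jar A | data) = 9/19, P(jar B | data) = 10/19.
Averaging over the posterior, P(green next | data) = (1/2)(9/19) + (3/5)(10/19) = 21/38.

0.553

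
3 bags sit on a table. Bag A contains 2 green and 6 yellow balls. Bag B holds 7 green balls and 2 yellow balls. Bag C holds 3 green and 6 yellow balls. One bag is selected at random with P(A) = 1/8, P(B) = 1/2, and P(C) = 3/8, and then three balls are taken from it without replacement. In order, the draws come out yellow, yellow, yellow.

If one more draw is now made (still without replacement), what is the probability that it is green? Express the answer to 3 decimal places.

The likelihood of the observed sequence under each hypothesis: P(data | bag A) = (6/8)(5/7)(4/6) = 5/14; P(data | bag B) = (2/9)(1/8)(0/7) = 0; P(data | bag C) = (6/9)(5/8)(4/7) = 5/21.
The prior-weighted likelihoods are 1/8 · 5/14 = 5/112, 1/2 · 0 = 0, 3/8 · 5/21 = 5/56; summing to 15/112.
The posterior is then P(bag A | data) = 1/3, P(bag B | data) = 0, P(bag C | data) = 2/3.
The predictive probability is P(green next | data) = (2/5)(1/3) + (1/2)(2/3) = 7/15.

0.467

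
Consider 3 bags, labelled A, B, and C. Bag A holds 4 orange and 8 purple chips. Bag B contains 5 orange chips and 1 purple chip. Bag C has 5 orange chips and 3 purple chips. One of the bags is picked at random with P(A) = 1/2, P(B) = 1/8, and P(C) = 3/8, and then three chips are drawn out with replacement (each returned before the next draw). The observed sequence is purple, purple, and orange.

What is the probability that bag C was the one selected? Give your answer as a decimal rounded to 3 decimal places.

0.300

Under each hypothesis, the probability of the observed sequence is: P(data | bag A) = (8/12)(8/12)(4/12) = 0.14815; P(data | bag B) = (1/6)(1/6)(5/6) = 0.023148; P(data | bag C) = (3/8)(3/8)(5/8) = 0.087891.
Weighting by the prior gives 1/2 · 0.14815 = 0.074074, 1/8 · 0.023148 = 0.0028935, 3/8 · 0.087891 = 0.032959; with total 0.10993.
Hence P(bag C | data) = (0.032959) / (0.10993) = 0.29983.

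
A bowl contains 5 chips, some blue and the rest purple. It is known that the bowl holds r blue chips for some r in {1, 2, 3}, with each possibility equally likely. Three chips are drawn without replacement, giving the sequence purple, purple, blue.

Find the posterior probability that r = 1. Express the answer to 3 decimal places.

0.400

Compute the likelihood of the observed sequence for each case: P(data | r = 1) = (4/5)(3/4)(1/3) = 1/5; P(data | r = 2) = (3/5)(2/4)(2/3) = 1/5; P(data | r = 3) = (2/5)(1/4)(3/3) = 1/10.
The prior-weighted likelihoods are 1/3 · 1/5 = 1/15, 1/3 · 1/5 = 1/15, 1/3 · 1/10 = 1/30; summing to 1/6.
Hence P(r = 1 | data) = (1/15) / (1/6) = 2/5.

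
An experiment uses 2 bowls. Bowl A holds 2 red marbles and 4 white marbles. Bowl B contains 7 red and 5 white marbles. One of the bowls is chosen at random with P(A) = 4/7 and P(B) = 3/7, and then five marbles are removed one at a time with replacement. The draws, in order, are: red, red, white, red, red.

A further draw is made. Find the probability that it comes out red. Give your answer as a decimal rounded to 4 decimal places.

Under each hypothesis, the probability of the observed sequence is: P(data | bowl A) = (2/6)(2/6)(4/6)(2/6)(2/6) = 0.0082305; P(data | bowl B) = (7/12)(7/12)(5/12)(7/12)(7/12) = 0.048245.
The prior-weighted likelihoods are 4/7 · 0.0082305 = 0.0047031, 3/7 · 0.048245 = 0.020677; with total 0.02538.
The posterior is then P(bowl A | data) = 0.18531, P(bowl B | data) = 0.81469.
The predictive probability is P(red next | data) = (1/3)(0.18531) + (7/12)(0.81469) = 0.53701.

0.5370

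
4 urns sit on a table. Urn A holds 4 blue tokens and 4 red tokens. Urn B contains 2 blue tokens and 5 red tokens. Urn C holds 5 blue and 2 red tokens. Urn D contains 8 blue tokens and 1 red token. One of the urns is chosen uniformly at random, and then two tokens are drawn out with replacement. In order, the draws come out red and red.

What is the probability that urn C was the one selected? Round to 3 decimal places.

0.096

For each hypothesis, P(data | H) works out to: P(data | urn A) = (4/8)(4/8) = 0.25; P(data | urn B) = (5/7)(5/7) = 0.5102; P(data | urn C) = (2/7)(2/7) = 0.081633; P(data | urn D) = (1/9)(1/9) = 0.012346.
Weighting by the prior gives 1/4 · 0.25 = 0.0625, 1/4 · 0.5102 = 0.12755, 1/4 · 0.081633 = 0.020408, 1/4 · 0.012346 = 0.0030864; with total 0.21355.
Therefore the posterior P(urn C | data) = (0.020408) / (0.21355) = 0.095568.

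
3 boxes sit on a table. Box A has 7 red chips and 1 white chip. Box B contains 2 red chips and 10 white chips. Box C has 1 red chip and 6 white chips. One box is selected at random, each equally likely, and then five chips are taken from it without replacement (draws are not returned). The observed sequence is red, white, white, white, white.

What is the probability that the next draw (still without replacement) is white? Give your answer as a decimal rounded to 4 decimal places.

Compute the likelihood of the observed sequence for each case: P(data | box A) = (7/8)(1/7)(0/6) = 0; P(data | box B) = (2/12)(10/11)(9/10)(8/9)(7/8) = 0.10606; P(data | box C) = (1/7)(6/6)(5/5)(4/4)(3/3) = 0.14286.
Multiplying each by its prior: 1/3 · 0 = 0, 1/3 · 0.10606 = 0.035354, 1/3 · 0.14286 = 0.047619; summing to 0.082973.
Normalising, the posterior is P(box A | data) = 0, P(box B | data) = 0.42609, P(box C | data) = 0.57391.
Averaging over the posterior, P(white next | data) = (6/7)(0.42609) + (1)(0.57391) = 0.93913.

0.9391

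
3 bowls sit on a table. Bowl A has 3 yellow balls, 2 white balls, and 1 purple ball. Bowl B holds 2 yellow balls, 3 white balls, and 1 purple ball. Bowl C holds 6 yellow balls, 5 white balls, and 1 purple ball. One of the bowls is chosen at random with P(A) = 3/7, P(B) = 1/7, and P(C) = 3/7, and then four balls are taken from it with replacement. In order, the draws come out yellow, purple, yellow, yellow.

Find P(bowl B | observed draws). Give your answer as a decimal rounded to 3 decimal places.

Under each hypothesis, the probability of the observed sequence is: P(data | bowl A) = (3/6)(1/6)(3/6)(3/6) = 0.020833; P(data | bowl B) = (2/6)(1/6)(2/6)(2/6) = 0.0061728; P(data | bowl C) = (6/12)(1/12)(6/12)(6/12) = 0.010417.
The prior-weighted likelihoods are 3/7 · 0.020833 = 0.0089286, 1/7 · 0.0061728 = 0.00088183, 3/7 · 0.010417 = 0.0044643; with total 0.014275.
So P(bowl B | data) = (0.00088183) / (0.014275) = 0.061776.

0.062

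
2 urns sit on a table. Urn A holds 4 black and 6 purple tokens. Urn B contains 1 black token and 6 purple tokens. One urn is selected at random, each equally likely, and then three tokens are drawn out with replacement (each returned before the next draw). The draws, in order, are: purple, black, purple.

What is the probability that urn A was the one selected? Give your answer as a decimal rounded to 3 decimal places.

0.578

Under each hypothesis, the probability of the observed sequence is: P(data | urn A) = (6/10)(4/10)(6/10) = 0.144; P(data | urn B) = (6/7)(1/7)(6/7) = 0.10496.
Weighting by the prior gives 1/2 · 0.144 = 0.072, 1/2 · 0.10496 = 0.052478; these sum to 0.12448.
Therefore the posterior P(urn A | data) = (0.072) / (0.12448) = 0.57841.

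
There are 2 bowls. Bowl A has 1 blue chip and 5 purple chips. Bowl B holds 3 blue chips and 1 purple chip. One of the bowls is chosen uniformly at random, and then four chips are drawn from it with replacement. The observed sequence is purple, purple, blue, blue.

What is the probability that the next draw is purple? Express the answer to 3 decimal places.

For each hypothesis, P(data | H) works out to: P(data | bowl A) = (5/6)(5/6)(1/6)(1/6) = 0.01929; P(data | bowl B) = (1/4)(1/4)(3/4)(3/4) = 0.035156.
Multiplying each by its prior: 1/2 · 0.01929 = 0.0096451, 1/2 · 0.035156 = 0.017578; with total 0.027223.
Normalising, the posterior is P(bowl A | data) = 0.3543, P(bowl B | data) = 0.6457.
The predictive probability is P(purple next | data) = (5/6)(0.3543) + (1/4)(0.6457) = 0.45667.

0.457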